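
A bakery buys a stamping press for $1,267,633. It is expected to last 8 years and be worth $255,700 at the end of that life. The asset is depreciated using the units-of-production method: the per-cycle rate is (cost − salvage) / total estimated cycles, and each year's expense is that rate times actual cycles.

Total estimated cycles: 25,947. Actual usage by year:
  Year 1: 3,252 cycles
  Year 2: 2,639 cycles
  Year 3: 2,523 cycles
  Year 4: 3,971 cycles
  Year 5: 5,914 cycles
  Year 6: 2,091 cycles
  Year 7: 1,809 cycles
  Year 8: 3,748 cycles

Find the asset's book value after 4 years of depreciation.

$784,618

Depreciable base = $1,267,633 − $255,700 = $1,011,933.
Rate = $1,011,933 / 25,947 cycles = $39 per cycle.
Year 1: 3,252 × $39 = $126,828. Book value $1,140,805.
Year 2: 2,639 × $39 = $102,921. Book value $1,037,884.
Year 3: 2,523 × $39 = $98,397. Book value $939,487.
Year 4: 3,971 × $39 = $154,869. Book value $784,618.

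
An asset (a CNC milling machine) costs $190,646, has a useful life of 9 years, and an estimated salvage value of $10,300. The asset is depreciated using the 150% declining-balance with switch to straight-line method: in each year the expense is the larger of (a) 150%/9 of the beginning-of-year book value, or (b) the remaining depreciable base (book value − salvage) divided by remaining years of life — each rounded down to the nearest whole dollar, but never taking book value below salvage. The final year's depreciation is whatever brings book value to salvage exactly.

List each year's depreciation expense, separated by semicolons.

Depreciable base = $190,646 − $10,300 = $180,346.
Year 1: DB = ⌊$190,646 × 150%/9⌋ = $31,774; SL = ⌊$180,346/9⌋ = $20,038 → take DB $31,774. Book value $158,872.
Year 2: DB = ⌊$158,872 × 150%/9⌋ = $26,478; SL = ⌊$148,572/8⌋ = $18,571 → take DB $26,478. Book value $132,394.
Year 3: DB = ⌊$132,394 × 150%/9⌋ = $22,065; SL = ⌊$122,094/7⌋ = $17,442 → take DB $22,065. Book value $110,329.
Year 4: DB = ⌊$110,329 × 150%/9⌋ = $18,388; SL = ⌊$100,029/6⌋ = $16,671 → take DB $18,388. Book value $91,941.
Year 5: DB = ⌊$91,941 × 150%/9⌋ = $15,323; SL = ⌊$81,641/5⌋ = $16,328 → take SL $16,328. Book value $75,613.
Year 6: DB = ⌊$75,613 × 150%/9⌋ = $12,602; SL = ⌊$65,313/4⌋ = $16,328 → take SL $16,328. Book value $59,285.
Year 7: DB = ⌊$59,285 × 150%/9⌋ = $9,880; SL = ⌊$48,985/3⌋ = $16,328 → take SL $16,328. Book value $42,957.
Year 8: DB = ⌊$42,957 × 150%/9⌋ = $7,159; SL = ⌊$32,657/2⌋ = $16,328 → take SL $16,328. Book value $26,629.
Year 9 (final): $26,629 − $10,300 = $16,329. Book value $10,300.

$31,774; $26,478; $22,065; $18,388; $16,328; $16,328; $16,328; $16,328; $16,329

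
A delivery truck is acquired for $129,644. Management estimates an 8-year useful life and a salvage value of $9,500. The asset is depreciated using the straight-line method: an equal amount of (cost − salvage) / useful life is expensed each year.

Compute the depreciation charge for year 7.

$15,018

Depreciable base = $129,644 − $9,500 = $120,144.
Annual expense = $120,144 / 8 = $15,018.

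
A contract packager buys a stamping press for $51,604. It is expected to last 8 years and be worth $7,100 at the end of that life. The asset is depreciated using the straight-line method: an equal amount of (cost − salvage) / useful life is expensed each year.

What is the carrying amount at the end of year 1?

Depreciable base = $51,604 − $7,100 = $44,504.
Annual expense = $44,504 / 8 = $5,563.
End of year 1: book value $46,041.

$46,041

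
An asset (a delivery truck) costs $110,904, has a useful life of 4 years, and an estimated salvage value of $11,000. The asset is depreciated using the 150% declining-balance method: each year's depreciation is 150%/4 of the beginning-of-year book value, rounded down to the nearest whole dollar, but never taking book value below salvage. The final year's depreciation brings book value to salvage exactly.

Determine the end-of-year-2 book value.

Depreciable base = $110,904 − $11,000 = $99,904.
Year 1: ⌊$110,904 × 150%/4⌋ = $41,589. Book value $69,315.
Year 2: ⌊$69,315 × 150%/4⌋ = $25,993. Book value $43,322.

$43,322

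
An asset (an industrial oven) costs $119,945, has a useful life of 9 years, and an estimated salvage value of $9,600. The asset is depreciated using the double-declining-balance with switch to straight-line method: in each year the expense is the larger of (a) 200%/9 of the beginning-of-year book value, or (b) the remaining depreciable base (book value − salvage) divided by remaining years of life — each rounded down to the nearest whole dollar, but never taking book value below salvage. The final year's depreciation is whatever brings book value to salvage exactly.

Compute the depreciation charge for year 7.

$5,901

Depreciable base = $119,945 − $9,600 = $110,345.
Year 1: DB = ⌊$119,945 × 200%/9⌋ = $26,654; SL = ⌊$110,345/9⌋ = $12,260 → take DB $26,654. Book value $93,291.
Year 2: DB = ⌊$93,291 × 200%/9⌋ = $20,731; SL = ⌊$83,691/8⌋ = $10,461 → take DB $20,731. Book value $72,560.
Year 3: DB = ⌊$72,560 × 200%/9⌋ = $16,124; SL = ⌊$62,960/7⌋ = $8,994 → take DB $16,124. Book value $56,436.
Year 4: DB = ⌊$56,436 × 200%/9⌋ = $12,541; SL = ⌊$46,836/6⌋ = $7,806 → take DB $12,541. Book value $43,895.
Year 5: DB = ⌊$43,895 × 200%/9⌋ = $9,754; SL = ⌊$34,295/5⌋ = $6,859 → take DB $9,754. Book value $34,141.
Year 6: DB = ⌊$34,141 × 200%/9⌋ = $7,586; SL = ⌊$24,541/4⌋ = $6,135 → take DB $7,586. Book value $26,555.
Year 7: DB = ⌊$26,555 × 200%/9⌋ = $5,901; SL = ⌊$16,955/3⌋ = $5,651 → take DB $5,901. Book value $20,654.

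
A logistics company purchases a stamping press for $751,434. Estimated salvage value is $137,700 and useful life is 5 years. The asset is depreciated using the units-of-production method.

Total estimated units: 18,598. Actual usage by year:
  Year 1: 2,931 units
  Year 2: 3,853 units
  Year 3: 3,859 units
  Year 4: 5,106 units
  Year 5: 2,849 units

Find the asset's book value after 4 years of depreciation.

$231,717

Depreciable base = $751,434 − $137,700 = $613,734.
Rate = $613,734 / 18,598 units = $33 per unit.
Year 1: 2,931 × $33 = $96,723. Book value $654,711.
Year 2: 3,853 × $33 = $127,149. Book value $527,562.
Year 3: 3,859 × $33 = $127,347. Book value $400,215.
Year 4: 5,106 × $33 = $168,498. Book value $231,717.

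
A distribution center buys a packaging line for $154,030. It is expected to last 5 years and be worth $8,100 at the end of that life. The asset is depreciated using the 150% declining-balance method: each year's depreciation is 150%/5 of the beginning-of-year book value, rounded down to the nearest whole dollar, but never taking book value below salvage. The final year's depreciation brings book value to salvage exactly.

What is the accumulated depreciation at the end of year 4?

$117,046

Depreciable base = $154,030 − $8,100 = $145,930.
Year 1: ⌊$154,030 × 150%/5⌋ = $46,209. Book value $107,821.
Year 2: ⌊$107,821 × 150%/5⌋ = $32,346. Book value $75,475.
Year 3: ⌊$75,475 × 150%/5⌋ = $22,642. Book value $52,833.
Year 4: ⌊$52,833 × 150%/5⌋ = $15,849. Book value $36,984.
Accumulated through year 4 = $154,030 − $36,984 = $117,046.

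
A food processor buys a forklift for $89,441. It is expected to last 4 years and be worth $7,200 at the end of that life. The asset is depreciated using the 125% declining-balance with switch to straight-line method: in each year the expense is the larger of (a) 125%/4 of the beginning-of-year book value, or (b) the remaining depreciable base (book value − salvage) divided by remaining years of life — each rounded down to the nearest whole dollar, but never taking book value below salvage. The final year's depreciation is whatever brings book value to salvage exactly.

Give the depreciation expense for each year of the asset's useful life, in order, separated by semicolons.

Depreciable base = $89,441 − $7,200 = $82,241.
Year 1: DB = ⌊$89,441 × 125%/4⌋ = $27,950; SL = ⌊$82,241/4⌋ = $20,560 → take DB $27,950. Book value $61,491.
Year 2: DB = ⌊$61,491 × 125%/4⌋ = $19,215; SL = ⌊$54,291/3⌋ = $18,097 → take DB $19,215. Book value $42,276.
Year 3: DB = ⌊$42,276 × 125%/4⌋ = $13,211; SL = ⌊$35,076/2⌋ = $17,538 → take SL $17,538. Book value $24,738.
Year 4 (final): $24,738 − $7,200 = $17,538. Book value $7,200.

$27,950; $19,215; $17,538; $17,538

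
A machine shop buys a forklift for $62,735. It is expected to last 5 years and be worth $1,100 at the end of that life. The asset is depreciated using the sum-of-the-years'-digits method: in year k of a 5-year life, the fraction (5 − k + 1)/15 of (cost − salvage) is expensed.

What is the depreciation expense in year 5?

$4,109

Depreciable base = $62,735 − $1,100 = $61,635.
Sum of the years' digits = 5+4+3+2+1 = 15.
Year 1: $61,635 × 5/15 = $20,545. Book value $42,190.
Year 2: $61,635 × 4/15 = $16,436. Book value $25,754.
Year 3: $61,635 × 3/15 = $12,327. Book value $13,427.
Year 4: $61,635 × 2/15 = $8,218. Book value $5,209.
Year 5: $61,635 × 1/15 = $4,109. Book value $1,100.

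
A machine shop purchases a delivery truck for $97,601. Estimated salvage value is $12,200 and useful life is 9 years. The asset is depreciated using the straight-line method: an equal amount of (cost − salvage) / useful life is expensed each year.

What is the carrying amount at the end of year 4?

Depreciable base = $97,601 − $12,200 = $85,401.
Annual expense = $85,401 / 9 = $9,489.
End of year 1: book value $88,112.
End of year 2: book value $78,623.
End of year 3: book value $69,134.
End of year 4: book value $59,645.

$59,645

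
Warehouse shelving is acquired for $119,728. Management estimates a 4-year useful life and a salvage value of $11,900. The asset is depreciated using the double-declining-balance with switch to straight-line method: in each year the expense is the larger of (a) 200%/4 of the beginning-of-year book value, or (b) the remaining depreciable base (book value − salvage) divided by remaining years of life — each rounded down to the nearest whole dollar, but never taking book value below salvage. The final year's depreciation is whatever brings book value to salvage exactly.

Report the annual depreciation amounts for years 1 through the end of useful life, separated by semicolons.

$59,864; $29,932; $14,966; $3,066

Depreciable base = $119,728 − $11,900 = $107,828.
Year 1: DB = ⌊$119,728 × 200%/4⌋ = $59,864; SL = ⌊$107,828/4⌋ = $26,957 → take DB $59,864. Book value $59,864.
Year 2: DB = ⌊$59,864 × 200%/4⌋ = $29,932; SL = ⌊$47,964/3⌋ = $15,988 → take DB $29,932. Book value $29,932.
Year 3: DB = ⌊$29,932 × 200%/4⌋ = $14,966; SL = ⌊$18,032/2⌋ = $9,016 → take DB $14,966. Book value $14,966.
Year 4 (final): $14,966 − $11,900 = $3,066. Book value $11,900.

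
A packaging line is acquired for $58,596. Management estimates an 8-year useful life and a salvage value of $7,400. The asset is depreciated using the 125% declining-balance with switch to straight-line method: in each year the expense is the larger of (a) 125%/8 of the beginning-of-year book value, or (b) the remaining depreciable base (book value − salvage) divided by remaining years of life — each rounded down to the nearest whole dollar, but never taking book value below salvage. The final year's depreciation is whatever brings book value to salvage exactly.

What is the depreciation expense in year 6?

$5,560

Depreciable base = $58,596 − $7,400 = $51,196.
Year 1: DB = ⌊$58,596 × 125%/8⌋ = $9,155; SL = ⌊$51,196/8⌋ = $6,399 → take DB $9,155. Book value $49,441.
Year 2: DB = ⌊$49,441 × 125%/8⌋ = $7,725; SL = ⌊$42,041/7⌋ = $6,005 → take DB $7,725. Book value $41,716.
Year 3: DB = ⌊$41,716 × 125%/8⌋ = $6,518; SL = ⌊$34,316/6⌋ = $5,719 → take DB $6,518. Book value $35,198.
Year 4: DB = ⌊$35,198 × 125%/8⌋ = $5,499; SL = ⌊$27,798/5⌋ = $5,559 → take SL $5,559. Book value $29,639.
Year 5: DB = ⌊$29,639 × 125%/8⌋ = $4,631; SL = ⌊$22,239/4⌋ = $5,559 → take SL $5,559. Book value $24,080.
Year 6: DB = ⌊$24,080 × 125%/8⌋ = $3,762; SL = ⌊$16,680/3⌋ = $5,560 → take SL $5,560. Book value $18,520.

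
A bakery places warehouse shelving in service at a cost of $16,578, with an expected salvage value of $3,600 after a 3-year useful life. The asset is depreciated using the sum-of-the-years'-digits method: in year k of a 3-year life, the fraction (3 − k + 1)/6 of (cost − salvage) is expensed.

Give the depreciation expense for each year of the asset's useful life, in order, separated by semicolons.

$6,489; $4,326; $2,163

Depreciable base = $16,578 − $3,600 = $12,978.
Sum of the years' digits = 3+2+1 = 6.
Year 1: $12,978 × 3/6 = $6,489. Book value $10,089.
Year 2: $12,978 × 2/6 = $4,326. Book value $5,763.
Year 3: $12,978 × 1/6 = $2,163. Book value $3,600.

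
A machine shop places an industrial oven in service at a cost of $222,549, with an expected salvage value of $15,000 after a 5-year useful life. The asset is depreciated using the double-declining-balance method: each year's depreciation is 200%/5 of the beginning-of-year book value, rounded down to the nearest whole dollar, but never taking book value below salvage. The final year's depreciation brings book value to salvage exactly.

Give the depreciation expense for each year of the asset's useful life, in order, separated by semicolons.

$89,019; $53,412; $32,047; $19,228; $13,843

Depreciable base = $222,549 − $15,000 = $207,549.
Year 1: ⌊$222,549 × 200%/5⌋ = $89,019. Book value $133,530.
Year 2: ⌊$133,530 × 200%/5⌋ = $53,412. Book value $80,118.
Year 3: ⌊$80,118 × 200%/5⌋ = $32,047. Book value $48,071.
Year 4: ⌊$48,071 × 200%/5⌋ = $19,228. Book value $28,843.
Year 5 (final): $28,843 − $15,000 = $13,843. Book value $15,000.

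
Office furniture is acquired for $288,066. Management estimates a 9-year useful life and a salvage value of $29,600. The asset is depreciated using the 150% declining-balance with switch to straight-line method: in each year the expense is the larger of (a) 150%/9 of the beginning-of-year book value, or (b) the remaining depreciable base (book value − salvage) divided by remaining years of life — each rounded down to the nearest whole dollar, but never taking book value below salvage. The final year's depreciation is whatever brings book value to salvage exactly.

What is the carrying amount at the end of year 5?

Depreciable base = $288,066 − $29,600 = $258,466.
Year 1: DB = ⌊$288,066 × 150%/9⌋ = $48,011; SL = ⌊$258,466/9⌋ = $28,718 → take DB $48,011. Book value $240,055.
Year 2: DB = ⌊$240,055 × 150%/9⌋ = $40,009; SL = ⌊$210,455/8⌋ = $26,306 → take DB $40,009. Book value $200,046.
Year 3: DB = ⌊$200,046 × 150%/9⌋ = $33,341; SL = ⌊$170,446/7⌋ = $24,349 → take DB $33,341. Book value $166,705.
Year 4: DB = ⌊$166,705 × 150%/9⌋ = $27,784; SL = ⌊$137,105/6⌋ = $22,850 → take DB $27,784. Book value $138,921.
Year 5: DB = ⌊$138,921 × 150%/9⌋ = $23,153; SL = ⌊$109,321/5⌋ = $21,864 → take DB $23,153. Book value $115,768.

$115,768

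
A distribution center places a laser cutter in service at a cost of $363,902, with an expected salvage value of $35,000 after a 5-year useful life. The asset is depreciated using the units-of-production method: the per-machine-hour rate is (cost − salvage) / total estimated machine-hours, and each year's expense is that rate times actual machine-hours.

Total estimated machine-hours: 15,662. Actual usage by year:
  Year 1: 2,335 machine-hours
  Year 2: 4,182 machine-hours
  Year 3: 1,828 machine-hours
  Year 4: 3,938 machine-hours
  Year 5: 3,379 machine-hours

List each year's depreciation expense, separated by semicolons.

Depreciable base = $363,902 − $35,000 = $328,902.
Rate = $328,902 / 15,662 machine-hours = $21 per machine-hour.
Year 1: 2,335 × $21 = $49,035. Book value $314,867.
Year 2: 4,182 × $21 = $87,822. Book value $227,045.
Year 3: 1,828 × $21 = $38,388. Book value $188,657.
Year 4: 3,938 × $21 = $82,698. Book value $105,959.
Year 5: 3,379 × $21 = $70,959. Book value $35,000.

$49,035; $87,822; $38,388; $82,698; $70,959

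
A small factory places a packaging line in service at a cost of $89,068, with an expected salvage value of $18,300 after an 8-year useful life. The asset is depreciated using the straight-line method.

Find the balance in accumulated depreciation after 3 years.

$26,538

Depreciable base = $89,068 − $18,300 = $70,768.
Annual expense = $70,768 / 8 = $8,846.
End of year 1: book value $80,222.
End of year 2: book value $71,376.
End of year 3: book value $62,530.
Accumulated through year 3 = $89,068 − $62,530 = $26,538.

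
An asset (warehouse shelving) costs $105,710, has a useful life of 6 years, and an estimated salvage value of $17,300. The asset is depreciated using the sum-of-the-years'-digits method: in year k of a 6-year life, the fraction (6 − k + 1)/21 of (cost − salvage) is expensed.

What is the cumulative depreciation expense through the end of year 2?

Depreciable base = $105,710 − $17,300 = $88,410.
Sum of the years' digits = 6+5+4+3+2+1 = 21.
Year 1: $88,410 × 6/21 = $25,260. Book value $80,450.
Year 2: $88,410 × 5/21 = $21,050. Book value $59,400.
Accumulated through year 2 = $105,710 − $59,400 = $46,310.

$46,310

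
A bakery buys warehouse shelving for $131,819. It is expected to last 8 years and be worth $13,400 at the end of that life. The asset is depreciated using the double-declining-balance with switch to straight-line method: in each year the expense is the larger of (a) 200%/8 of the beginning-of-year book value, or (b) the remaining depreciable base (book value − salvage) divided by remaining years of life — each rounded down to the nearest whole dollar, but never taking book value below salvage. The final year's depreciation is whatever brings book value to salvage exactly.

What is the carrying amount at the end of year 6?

$23,462

Depreciable base = $131,819 − $13,400 = $118,419.
Year 1: DB = ⌊$131,819 × 200%/8⌋ = $32,954; SL = ⌊$118,419/8⌋ = $14,802 → take DB $32,954. Book value $98,865.
Year 2: DB = ⌊$98,865 × 200%/8⌋ = $24,716; SL = ⌊$85,465/7⌋ = $12,209 → take DB $24,716. Book value $74,149.
Year 3: DB = ⌊$74,149 × 200%/8⌋ = $18,537; SL = ⌊$60,749/6⌋ = $10,124 → take DB $18,537. Book value $55,612.
Year 4: DB = ⌊$55,612 × 200%/8⌋ = $13,903; SL = ⌊$42,212/5⌋ = $8,442 → take DB $13,903. Book value $41,709.
Year 5: DB = ⌊$41,709 × 200%/8⌋ = $10,427; SL = ⌊$28,309/4⌋ = $7,077 → take DB $10,427. Book value $31,282.
Year 6: DB = ⌊$31,282 × 200%/8⌋ = $7,820; SL = ⌊$17,882/3⌋ = $5,960 → take DB $7,820. Book value $23,462.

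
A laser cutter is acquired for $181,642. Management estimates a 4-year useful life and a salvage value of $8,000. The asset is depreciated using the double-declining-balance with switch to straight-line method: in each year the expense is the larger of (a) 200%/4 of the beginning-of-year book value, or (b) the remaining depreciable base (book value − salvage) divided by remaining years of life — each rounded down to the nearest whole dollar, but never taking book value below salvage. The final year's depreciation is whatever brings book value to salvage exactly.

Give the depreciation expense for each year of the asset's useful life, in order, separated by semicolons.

$90,821; $45,410; $22,705; $14,706

Depreciable base = $181,642 − $8,000 = $173,642.
Year 1: DB = ⌊$181,642 × 200%/4⌋ = $90,821; SL = ⌊$173,642/4⌋ = $43,410 → take DB $90,821. Book value $90,821.
Year 2: DB = ⌊$90,821 × 200%/4⌋ = $45,410; SL = ⌊$82,821/3⌋ = $27,607 → take DB $45,410. Book value $45,411.
Year 3: DB = ⌊$45,411 × 200%/4⌋ = $22,705; SL = ⌊$37,411/2⌋ = $18,705 → take DB $22,705. Book value $22,706.
Year 4 (final): $22,706 − $8,000 = $14,706. Book value $8,000.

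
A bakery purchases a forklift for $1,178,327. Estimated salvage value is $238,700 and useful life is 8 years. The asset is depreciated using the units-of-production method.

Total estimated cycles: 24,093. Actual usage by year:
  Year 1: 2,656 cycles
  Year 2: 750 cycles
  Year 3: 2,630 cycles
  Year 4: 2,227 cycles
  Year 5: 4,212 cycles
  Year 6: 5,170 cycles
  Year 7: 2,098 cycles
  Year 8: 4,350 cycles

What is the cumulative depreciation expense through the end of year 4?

$322,257

Depreciable base = $1,178,327 − $238,700 = $939,627.
Rate = $939,627 / 24,093 cycles = $39 per cycle.
Year 1: 2,656 × $39 = $103,584. Book value $1,074,743.
Year 2: 750 × $39 = $29,250. Book value $1,045,493.
Year 3: 2,630 × $39 = $102,570. Book value $942,923.
Year 4: 2,227 × $39 = $86,853. Book value $856,070.
Accumulated through year 4 = $1,178,327 − $856,070 = $322,257.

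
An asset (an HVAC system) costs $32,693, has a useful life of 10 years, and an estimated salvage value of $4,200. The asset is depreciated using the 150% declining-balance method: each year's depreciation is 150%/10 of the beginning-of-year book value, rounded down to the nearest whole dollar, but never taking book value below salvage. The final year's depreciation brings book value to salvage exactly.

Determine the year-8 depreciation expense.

Depreciable base = $32,693 − $4,200 = $28,493.
Year 1: ⌊$32,693 × 150%/10⌋ = $4,903. Book value $27,790.
Year 2: ⌊$27,790 × 150%/10⌋ = $4,168. Book value $23,622.
Year 3: ⌊$23,622 × 150%/10⌋ = $3,543. Book value $20,079.
Year 4: ⌊$20,079 × 150%/10⌋ = $3,011. Book value $17,068.
Year 5: ⌊$17,068 × 150%/10⌋ = $2,560. Book value $14,508.
Year 6: ⌊$14,508 × 150%/10⌋ = $2,176. Book value $12,332.
Year 7: ⌊$12,332 × 150%/10⌋ = $1,849. Book value $10,483.
Year 8: ⌊$10,483 × 150%/10⌋ = $1,572. Book value $8,911.

$1,572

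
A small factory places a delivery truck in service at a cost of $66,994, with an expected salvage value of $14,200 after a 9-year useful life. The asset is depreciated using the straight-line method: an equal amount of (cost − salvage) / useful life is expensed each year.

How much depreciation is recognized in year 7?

$5,866

Depreciable base = $66,994 − $14,200 = $52,794.
Annual expense = $52,794 / 9 = $5,866.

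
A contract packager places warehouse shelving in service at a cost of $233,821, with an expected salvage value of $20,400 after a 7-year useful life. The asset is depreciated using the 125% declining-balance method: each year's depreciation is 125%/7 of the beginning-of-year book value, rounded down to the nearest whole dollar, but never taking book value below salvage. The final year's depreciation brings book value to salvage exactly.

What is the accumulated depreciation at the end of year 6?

$161,990

Depreciable base = $233,821 − $20,400 = $213,421.
Year 1: ⌊$233,821 × 125%/7⌋ = $41,753. Book value $192,068.
Year 2: ⌊$192,068 × 125%/7⌋ = $34,297. Book value $157,771.
Year 3: ⌊$157,771 × 125%/7⌋ = $28,173. Book value $129,598.
Year 4: ⌊$129,598 × 125%/7⌋ = $23,142. Book value $106,456.
Year 5: ⌊$106,456 × 125%/7⌋ = $19,010. Book value $87,446.
Year 6: ⌊$87,446 × 125%/7⌋ = $15,615. Book value $71,831.
Accumulated through year 6 = $233,821 − $71,831 = $161,990.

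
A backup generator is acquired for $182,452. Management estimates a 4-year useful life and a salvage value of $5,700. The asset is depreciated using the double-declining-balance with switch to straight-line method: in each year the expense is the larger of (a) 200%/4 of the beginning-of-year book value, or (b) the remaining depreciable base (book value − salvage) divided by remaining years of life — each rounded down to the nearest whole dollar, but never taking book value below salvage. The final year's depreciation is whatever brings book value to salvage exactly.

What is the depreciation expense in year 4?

$17,107

Depreciable base = $182,452 − $5,700 = $176,752.
Year 1: DB = ⌊$182,452 × 200%/4⌋ = $91,226; SL = ⌊$176,752/4⌋ = $44,188 → take DB $91,226. Book value $91,226.
Year 2: DB = ⌊$91,226 × 200%/4⌋ = $45,613; SL = ⌊$85,526/3⌋ = $28,508 → take DB $45,613. Book value $45,613.
Year 3: DB = ⌊$45,613 × 200%/4⌋ = $22,806; SL = ⌊$39,913/2⌋ = $19,956 → take DB $22,806. Book value $22,807.
Year 4 (final): $22,807 − $5,700 = $17,107. Book value $5,700.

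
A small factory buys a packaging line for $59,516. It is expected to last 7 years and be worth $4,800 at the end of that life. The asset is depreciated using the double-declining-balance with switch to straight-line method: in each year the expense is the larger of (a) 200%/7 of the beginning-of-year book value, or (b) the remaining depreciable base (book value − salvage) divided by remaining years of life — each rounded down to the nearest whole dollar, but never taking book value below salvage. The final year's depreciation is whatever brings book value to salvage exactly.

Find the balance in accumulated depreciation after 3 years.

$37,826

Depreciable base = $59,516 − $4,800 = $54,716.
Year 1: DB = ⌊$59,516 × 200%/7⌋ = $17,004; SL = ⌊$54,716/7⌋ = $7,816 → take DB $17,004. Book value $42,512.
Year 2: DB = ⌊$42,512 × 200%/7⌋ = $12,146; SL = ⌊$37,712/6⌋ = $6,285 → take DB $12,146. Book value $30,366.
Year 3: DB = ⌊$30,366 × 200%/7⌋ = $8,676; SL = ⌊$25,566/5⌋ = $5,113 → take DB $8,676. Book value $21,690.
Accumulated through year 3 = $59,516 − $21,690 = $37,826.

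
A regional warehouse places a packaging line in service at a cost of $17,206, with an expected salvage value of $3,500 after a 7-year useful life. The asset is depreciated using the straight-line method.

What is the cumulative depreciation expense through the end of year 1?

$1,958

Depreciable base = $17,206 − $3,500 = $13,706.
Annual expense = $13,706 / 7 = $1,958.
End of year 1: book value $15,248.
Accumulated through year 1 = $17,206 − $15,248 = $1,958.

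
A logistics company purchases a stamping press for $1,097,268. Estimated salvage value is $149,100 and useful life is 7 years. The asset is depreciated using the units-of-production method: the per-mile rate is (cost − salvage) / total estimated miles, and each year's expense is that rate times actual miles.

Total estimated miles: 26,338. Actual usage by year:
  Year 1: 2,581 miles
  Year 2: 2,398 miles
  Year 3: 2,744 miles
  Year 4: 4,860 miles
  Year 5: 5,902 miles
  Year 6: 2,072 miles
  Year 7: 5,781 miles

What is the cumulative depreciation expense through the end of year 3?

$278,028

Depreciable base = $1,097,268 − $149,100 = $948,168.
Rate = $948,168 / 26,338 miles = $36 per mile.
Year 1: 2,581 × $36 = $92,916. Book value $1,004,352.
Year 2: 2,398 × $36 = $86,328. Book value $918,024.
Year 3: 2,744 × $36 = $98,784. Book value $819,240.
Accumulated through year 3 = $1,097,268 − $819,240 = $278,028.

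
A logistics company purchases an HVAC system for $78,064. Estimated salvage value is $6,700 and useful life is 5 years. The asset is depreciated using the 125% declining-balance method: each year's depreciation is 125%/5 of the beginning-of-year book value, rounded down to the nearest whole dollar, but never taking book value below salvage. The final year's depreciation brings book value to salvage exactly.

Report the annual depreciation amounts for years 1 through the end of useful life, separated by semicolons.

$19,516; $14,637; $10,977; $8,233; $18,001

Depreciable base = $78,064 − $6,700 = $71,364.
Year 1: ⌊$78,064 × 125%/5⌋ = $19,516. Book value $58,548.
Year 2: ⌊$58,548 × 125%/5⌋ = $14,637. Book value $43,911.
Year 3: ⌊$43,911 × 125%/5⌋ = $10,977. Book value $32,934.
Year 4: ⌊$32,934 × 125%/5⌋ = $8,233. Book value $24,701.
Year 5 (final): $24,701 − $6,700 = $18,001. Book value $6,700.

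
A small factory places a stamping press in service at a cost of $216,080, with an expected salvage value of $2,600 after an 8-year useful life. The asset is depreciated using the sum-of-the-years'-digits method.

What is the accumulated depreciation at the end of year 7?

Depreciable base = $216,080 − $2,600 = $213,480.
Sum of the years' digits = 8+7+6+5+4+3+2+1 = 36.
Year 1: $213,480 × 8/36 = $47,440. Book value $168,640.
Year 2: $213,480 × 7/36 = $41,510. Book value $127,130.
Year 3: $213,480 × 6/36 = $35,580. Book value $91,550.
Year 4: $213,480 × 5/36 = $29,650. Book value $61,900.
Year 5: $213,480 × 4/36 = $23,720. Book value $38,180.
Year 6: $213,480 × 3/36 = $17,790. Book value $20,390.
Year 7: $213,480 × 2/36 = $11,860. Book value $8,530.
Accumulated through year 7 = $216,080 − $8,530 = $207,550.

$207,550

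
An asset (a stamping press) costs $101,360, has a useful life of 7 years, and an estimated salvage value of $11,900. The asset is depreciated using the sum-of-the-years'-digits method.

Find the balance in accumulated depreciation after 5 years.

Depreciable base = $101,360 − $11,900 = $89,460.
Sum of the years' digits = 7+6+5+4+3+2+1 = 28.
Year 1: $89,460 × 7/28 = $22,365. Book value $78,995.
Year 2: $89,460 × 6/28 = $19,170. Book value $59,825.
Year 3: $89,460 × 5/28 = $15,975. Book value $43,850.
Year 4: $89,460 × 4/28 = $12,780. Book value $31,070.
Year 5: $89,460 × 3/28 = $9,585. Book value $21,485.
Accumulated through year 5 = $101,360 − $21,485 = $79,875.

$79,875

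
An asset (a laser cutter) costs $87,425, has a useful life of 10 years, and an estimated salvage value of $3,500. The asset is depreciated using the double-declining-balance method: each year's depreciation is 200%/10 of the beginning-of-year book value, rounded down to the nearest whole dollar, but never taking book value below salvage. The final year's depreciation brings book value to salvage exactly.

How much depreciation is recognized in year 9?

$2,933

Depreciable base = $87,425 − $3,500 = $83,925.
Year 1: ⌊$87,425 × 200%/10⌋ = $17,485. Book value $69,940.
Year 2: ⌊$69,940 × 200%/10⌋ = $13,988. Book value $55,952.
Year 3: ⌊$55,952 × 200%/10⌋ = $11,190. Book value $44,762.
Year 4: ⌊$44,762 × 200%/10⌋ = $8,952. Book value $35,810.
Year 5: ⌊$35,810 × 200%/10⌋ = $7,162. Book value $28,648.
Year 6: ⌊$28,648 × 200%/10⌋ = $5,729. Book value $22,919.
Year 7: ⌊$22,919 × 200%/10⌋ = $4,583. Book value $18,336.
Year 8: ⌊$18,336 × 200%/10⌋ = $3,667. Book value $14,669.
Year 9: ⌊$14,669 × 200%/10⌋ = $2,933. Book value $11,736.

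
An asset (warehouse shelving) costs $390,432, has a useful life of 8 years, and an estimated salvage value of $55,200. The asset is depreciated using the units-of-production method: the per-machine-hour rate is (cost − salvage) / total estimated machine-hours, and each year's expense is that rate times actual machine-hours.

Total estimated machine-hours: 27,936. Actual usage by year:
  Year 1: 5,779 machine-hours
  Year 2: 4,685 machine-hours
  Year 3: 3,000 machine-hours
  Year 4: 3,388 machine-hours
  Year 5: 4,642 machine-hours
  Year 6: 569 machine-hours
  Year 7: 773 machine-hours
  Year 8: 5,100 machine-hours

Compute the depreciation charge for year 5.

$55,704

Depreciable base = $390,432 − $55,200 = $335,232.
Rate = $335,232 / 27,936 machine-hours = $12 per machine-hour.
Year 1: 5,779 × $12 = $69,348. Book value $321,084.
Year 2: 4,685 × $12 = $56,220. Book value $264,864.
Year 3: 3,000 × $12 = $36,000. Book value $228,864.
Year 4: 3,388 × $12 = $40,656. Book value $188,208.
Year 5: 4,642 × $12 = $55,704. Book value $132,504.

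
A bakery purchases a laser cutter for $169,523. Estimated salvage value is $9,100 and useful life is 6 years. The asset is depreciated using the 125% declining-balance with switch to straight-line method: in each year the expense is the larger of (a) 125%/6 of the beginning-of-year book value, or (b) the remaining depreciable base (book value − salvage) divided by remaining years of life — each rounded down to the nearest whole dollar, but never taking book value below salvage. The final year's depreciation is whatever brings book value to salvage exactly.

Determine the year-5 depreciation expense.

Depreciable base = $169,523 − $9,100 = $160,423.
Year 1: DB = ⌊$169,523 × 125%/6⌋ = $35,317; SL = ⌊$160,423/6⌋ = $26,737 → take DB $35,317. Book value $134,206.
Year 2: DB = ⌊$134,206 × 125%/6⌋ = $27,959; SL = ⌊$125,106/5⌋ = $25,021 → take DB $27,959. Book value $106,247.
Year 3: DB = ⌊$106,247 × 125%/6⌋ = $22,134; SL = ⌊$97,147/4⌋ = $24,286 → take SL $24,286. Book value $81,961.
Year 4: DB = ⌊$81,961 × 125%/6⌋ = $17,075; SL = ⌊$72,861/3⌋ = $24,287 → take SL $24,287. Book value $57,674.
Year 5: DB = ⌊$57,674 × 125%/6⌋ = $12,015; SL = ⌊$48,574/2⌋ = $24,287 → take SL $24,287. Book value $33,387.

$24,287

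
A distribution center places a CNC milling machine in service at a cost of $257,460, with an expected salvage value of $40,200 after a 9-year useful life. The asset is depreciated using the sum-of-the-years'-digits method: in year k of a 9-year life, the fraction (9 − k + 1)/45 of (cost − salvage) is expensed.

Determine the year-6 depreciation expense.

Depreciable base = $257,460 − $40,200 = $217,260.
Sum of the years' digits = 9+8+7+6+5+4+3+2+1 = 45.
Year 1: $217,260 × 9/45 = $43,452. Book value $214,008.
Year 2: $217,260 × 8/45 = $38,624. Book value $175,384.
Year 3: $217,260 × 7/45 = $33,796. Book value $141,588.
Year 4: $217,260 × 6/45 = $28,968. Book value $112,620.
Year 5: $217,260 × 5/45 = $24,140. Book value $88,480.
Year 6: $217,260 × 4/45 = $19,312. Book value $69,168.

$19,312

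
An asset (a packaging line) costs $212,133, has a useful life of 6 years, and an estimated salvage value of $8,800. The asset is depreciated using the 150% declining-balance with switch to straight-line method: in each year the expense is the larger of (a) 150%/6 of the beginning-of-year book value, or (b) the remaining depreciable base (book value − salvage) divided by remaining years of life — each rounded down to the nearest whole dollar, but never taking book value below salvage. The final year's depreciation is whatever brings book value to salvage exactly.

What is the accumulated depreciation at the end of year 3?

$122,639

Depreciable base = $212,133 − $8,800 = $203,333.
Year 1: DB = ⌊$212,133 × 150%/6⌋ = $53,033; SL = ⌊$203,333/6⌋ = $33,888 → take DB $53,033. Book value $159,100.
Year 2: DB = ⌊$159,100 × 150%/6⌋ = $39,775; SL = ⌊$150,300/5⌋ = $30,060 → take DB $39,775. Book value $119,325.
Year 3: DB = ⌊$119,325 × 150%/6⌋ = $29,831; SL = ⌊$110,525/4⌋ = $27,631 → take DB $29,831. Book value $89,494.
Accumulated through year 3 = $212,133 − $89,494 = $122,639.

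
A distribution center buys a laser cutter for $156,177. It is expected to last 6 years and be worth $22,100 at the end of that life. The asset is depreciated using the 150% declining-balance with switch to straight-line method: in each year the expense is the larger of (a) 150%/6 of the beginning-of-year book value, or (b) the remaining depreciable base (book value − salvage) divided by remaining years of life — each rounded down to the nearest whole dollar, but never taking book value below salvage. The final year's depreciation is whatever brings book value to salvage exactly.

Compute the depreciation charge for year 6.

$13,658

Depreciable base = $156,177 − $22,100 = $134,077.
Year 1: DB = ⌊$156,177 × 150%/6⌋ = $39,044; SL = ⌊$134,077/6⌋ = $22,346 → take DB $39,044. Book value $117,133.
Year 2: DB = ⌊$117,133 × 150%/6⌋ = $29,283; SL = ⌊$95,033/5⌋ = $19,006 → take DB $29,283. Book value $87,850.
Year 3: DB = ⌊$87,850 × 150%/6⌋ = $21,962; SL = ⌊$65,750/4⌋ = $16,437 → take DB $21,962. Book value $65,888.
Year 4: DB = ⌊$65,888 × 150%/6⌋ = $16,472; SL = ⌊$43,788/3⌋ = $14,596 → take DB $16,472. Book value $49,416.
Year 5: DB = ⌊$49,416 × 150%/6⌋ = $12,354; SL = ⌊$27,316/2⌋ = $13,658 → take SL $13,658. Book value $35,758.
Year 6 (final): $35,758 − $22,100 = $13,658. Book value $22,100.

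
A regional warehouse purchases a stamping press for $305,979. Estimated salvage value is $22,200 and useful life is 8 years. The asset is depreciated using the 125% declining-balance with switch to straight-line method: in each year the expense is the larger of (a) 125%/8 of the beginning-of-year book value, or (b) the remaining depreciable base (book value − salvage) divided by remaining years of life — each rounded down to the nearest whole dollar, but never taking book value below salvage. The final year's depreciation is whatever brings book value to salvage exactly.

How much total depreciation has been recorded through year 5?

$186,822

Depreciable base = $305,979 − $22,200 = $283,779.
Year 1: DB = ⌊$305,979 × 125%/8⌋ = $47,809; SL = ⌊$283,779/8⌋ = $35,472 → take DB $47,809. Book value $258,170.
Year 2: DB = ⌊$258,170 × 125%/8⌋ = $40,339; SL = ⌊$235,970/7⌋ = $33,710 → take DB $40,339. Book value $217,831.
Year 3: DB = ⌊$217,831 × 125%/8⌋ = $34,036; SL = ⌊$195,631/6⌋ = $32,605 → take DB $34,036. Book value $183,795.
Year 4: DB = ⌊$183,795 × 125%/8⌋ = $28,717; SL = ⌊$161,595/5⌋ = $32,319 → take SL $32,319. Book value $151,476.
Year 5: DB = ⌊$151,476 × 125%/8⌋ = $23,668; SL = ⌊$129,276/4⌋ = $32,319 → take SL $32,319. Book value $119,157.
Accumulated through year 5 = $305,979 − $119,157 = $186,822.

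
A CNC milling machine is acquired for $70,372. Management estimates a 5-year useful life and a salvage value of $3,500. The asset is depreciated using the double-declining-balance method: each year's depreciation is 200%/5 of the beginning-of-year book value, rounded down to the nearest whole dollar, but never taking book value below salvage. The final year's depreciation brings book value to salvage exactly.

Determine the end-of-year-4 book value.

$9,121

Depreciable base = $70,372 − $3,500 = $66,872.
Year 1: ⌊$70,372 × 200%/5⌋ = $28,148. Book value $42,224.
Year 2: ⌊$42,224 × 200%/5⌋ = $16,889. Book value $25,335.
Year 3: ⌊$25,335 × 200%/5⌋ = $10,134. Book value $15,201.
Year 4: ⌊$15,201 × 200%/5⌋ = $6,080. Book value $9,121.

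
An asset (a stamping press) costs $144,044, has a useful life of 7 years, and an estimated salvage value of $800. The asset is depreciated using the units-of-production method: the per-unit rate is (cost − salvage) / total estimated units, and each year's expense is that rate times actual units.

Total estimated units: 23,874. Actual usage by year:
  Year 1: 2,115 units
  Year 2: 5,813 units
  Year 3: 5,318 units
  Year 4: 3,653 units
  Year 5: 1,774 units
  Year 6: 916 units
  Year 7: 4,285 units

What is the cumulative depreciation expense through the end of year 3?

$79,476

Depreciable base = $144,044 − $800 = $143,244.
Rate = $143,244 / 23,874 units = $6 per unit.
Year 1: 2,115 × $6 = $12,690. Book value $131,354.
Year 2: 5,813 × $6 = $34,878. Book value $96,476.
Year 3: 5,318 × $6 = $31,908. Book value $64,568.
Accumulated through year 3 = $144,044 − $64,568 = $79,476.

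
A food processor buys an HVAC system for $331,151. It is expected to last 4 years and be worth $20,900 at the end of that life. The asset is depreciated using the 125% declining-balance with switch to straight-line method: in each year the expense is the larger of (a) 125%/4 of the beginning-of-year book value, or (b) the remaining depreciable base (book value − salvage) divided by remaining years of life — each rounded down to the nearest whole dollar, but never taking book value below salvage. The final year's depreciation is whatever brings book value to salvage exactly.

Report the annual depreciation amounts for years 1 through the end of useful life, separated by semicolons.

Depreciable base = $331,151 − $20,900 = $310,251.
Year 1: DB = ⌊$331,151 × 125%/4⌋ = $103,484; SL = ⌊$310,251/4⌋ = $77,562 → take DB $103,484. Book value $227,667.
Year 2: DB = ⌊$227,667 × 125%/4⌋ = $71,145; SL = ⌊$206,767/3⌋ = $68,922 → take DB $71,145. Book value $156,522.
Year 3: DB = ⌊$156,522 × 125%/4⌋ = $48,913; SL = ⌊$135,622/2⌋ = $67,811 → take SL $67,811. Book value $88,711.
Year 4 (final): $88,711 − $20,900 = $67,811. Book value $20,900.

$103,484; $71,145; $67,811; $67,811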